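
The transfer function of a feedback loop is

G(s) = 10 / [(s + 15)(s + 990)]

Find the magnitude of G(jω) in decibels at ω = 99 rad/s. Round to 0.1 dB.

-80.0 dB

At s = jω = j99:
pole (s+15): 15 + j99 → |·| = √(15²+99²) = √10026 ≈ 100.13, ∠ = arctan(99/15) ≈ 81.38°
pole (s+990): 990 + j99 → |·| = √(990²+99²) = √989901 ≈ 994.94, ∠ = arctan(99/990) ≈ 5.71°
|G| = 10 / 99623 ≈ 0.00010038
Gain = 20 log₁₀(0.00010038) ≈ -79.97 dB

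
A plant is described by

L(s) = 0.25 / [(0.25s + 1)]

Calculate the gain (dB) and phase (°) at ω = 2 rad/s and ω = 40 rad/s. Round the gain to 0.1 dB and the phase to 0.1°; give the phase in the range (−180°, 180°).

At ω = 2 rad/s:
pole (1 + j2·0.25) = 1 + j0.5 → |·| ≈ 1.118, ∠ ≈ 26.57°
|L| = 0.25 · 1 / (1.118) ≈ 0.22361
Gain = 20 log₁₀(0.22361) ≈ -13.01 dB
∠L = (0°) − (26.57°) = -26.57°

At ω = 40 rad/s:
pole (1 + j40·0.25) = 1 + j10 → |·| ≈ 10.05, ∠ ≈ 84.29°
|L| = 0.25 · 1 / (10.05) ≈ 0.024876
Gain = 20 log₁₀(0.024876) ≈ -32.08 dB
∠L = (0°) − (84.29°) = -84.29°

ω = 2: -13.0 dB, -26.6°; ω = 40: -32.1 dB, -84.3°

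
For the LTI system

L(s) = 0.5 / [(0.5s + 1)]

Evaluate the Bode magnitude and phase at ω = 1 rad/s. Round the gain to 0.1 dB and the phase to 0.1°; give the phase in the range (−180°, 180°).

-7.0 dB, -26.6°

At ω = 1 rad/s:
pole (1 + j1·0.5) = 1 + j0.5 → |·| ≈ 1.118, ∠ ≈ 26.57°
|L| = 0.5 · 1 / (1.118) ≈ 0.44723
Gain = 20 log₁₀(0.44723) ≈ -6.99 dB
∠L = (0°) − (26.57°) = -26.57°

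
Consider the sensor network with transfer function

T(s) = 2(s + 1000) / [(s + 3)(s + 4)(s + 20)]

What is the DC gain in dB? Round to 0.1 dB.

T(0) = 2·1000 / (3·4·20) ≈ 8.3333
20 log₁₀(8.3333) ≈ 18.42 dB

18.4 dB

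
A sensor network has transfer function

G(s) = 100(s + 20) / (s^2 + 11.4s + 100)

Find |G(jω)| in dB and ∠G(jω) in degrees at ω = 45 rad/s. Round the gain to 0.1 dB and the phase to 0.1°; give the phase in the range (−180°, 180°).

At s = jω = j45:
zero (s+20): 20 + j45 → |·| = √(20²+45²) = √2425 ≈ 49.244, ∠ = arctan(45/20) ≈ 66.04°
quadratic: (j45)² + 11.4·j45 + 100 = -1925 + j513 → |·| ≈ 1992.2, ∠ ≈ 165.08°
|G| = 100 · 49.244 / 1992.2 ≈ 2.4718
Gain = 20 log₁₀(2.4718) ≈ 7.86 dB
∠G = 66.04° − 165.08° = -99.04°

7.9 dB, -99.0°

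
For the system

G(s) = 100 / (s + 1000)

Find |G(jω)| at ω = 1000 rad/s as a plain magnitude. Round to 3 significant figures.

At s = jω = j1000:
pole (s+1000): 1000 + j1000 → |·| = √(1000²+1000²) = √2000000 ≈ 1414.2, ∠ = arctan(1000/1000) ≈ 45.00°
|G| = 100 / 1414.2 ≈ 0.070711

0.0707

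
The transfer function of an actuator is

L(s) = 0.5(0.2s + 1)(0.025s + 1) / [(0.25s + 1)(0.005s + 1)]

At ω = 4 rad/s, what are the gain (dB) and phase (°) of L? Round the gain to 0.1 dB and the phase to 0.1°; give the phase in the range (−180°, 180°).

At ω = 4 rad/s:
zero (1 + j4·0.2) = 1 + j0.8 → |·| ≈ 1.2806, ∠ ≈ 38.66°
zero (1 + j4·0.025) = 1 + j0.1 → |·| ≈ 1.005, ∠ ≈ 5.71°
pole (1 + j4·0.25) = 1 + j1 → |·| ≈ 1.4142, ∠ ≈ 45.00°
pole (1 + j4·0.005) = 1 + j0.02 → |·| ≈ 1.0002, ∠ ≈ 1.15°
|L| = 0.5 · 1.2806 · 1.005 / (1.4142 · 1.0002) ≈ 0.45494
Gain = 20 log₁₀(0.45494) ≈ -6.84 dB
∠L = (38.66° + 5.71°) − (45.00° + 1.15°) = -1.78°

-6.8 dB, -1.8°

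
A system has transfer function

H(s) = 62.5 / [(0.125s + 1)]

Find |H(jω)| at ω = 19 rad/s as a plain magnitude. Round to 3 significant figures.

24.3

At ω = 19 rad/s:
pole (1 + j19·0.125) = 1 + j2.375 → |·| ≈ 2.5769, ∠ ≈ 67.17°
|H| = 62.5 · 1 / (2.5769) ≈ 24.254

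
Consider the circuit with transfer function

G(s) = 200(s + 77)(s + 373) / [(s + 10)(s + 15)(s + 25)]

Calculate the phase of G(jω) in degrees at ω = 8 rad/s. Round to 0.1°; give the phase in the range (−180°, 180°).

-77.3°

At s = jω = j8:
zero (s+77): 77 + j8 → |·| = √(77²+8²) = √5993 ≈ 77.414, ∠ = arctan(8/77) ≈ 5.93°
zero (s+373): 373 + j8 → |·| = √(373²+8²) = √139193 ≈ 373.09, ∠ = arctan(8/373) ≈ 1.23°
pole (s+10): 10 + j8 → |·| = √(10²+8²) = √164 ≈ 12.806, ∠ = arctan(8/10) ≈ 38.66°
pole (s+15): 15 + j8 → |·| = √(15²+8²) = √289 ≈ 17, ∠ = arctan(8/15) ≈ 28.07°
pole (s+25): 25 + j8 → |·| = √(25²+8²) = √689 ≈ 26.249, ∠ = arctan(8/25) ≈ 17.74°
∠G = 7.16° − 84.47° = -77.31°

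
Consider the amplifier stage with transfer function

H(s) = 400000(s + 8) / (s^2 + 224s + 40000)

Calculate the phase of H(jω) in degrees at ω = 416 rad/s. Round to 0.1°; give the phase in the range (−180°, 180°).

At s = jω = j416:
zero (s+8): 8 + j416 → |·| = √(8²+416²) = √173120 ≈ 416.08, ∠ = arctan(416/8) ≈ 88.90°
quadratic: (j416)² + 224·j416 + 40000 = -133056 + j93184 → |·| ≈ 1.6244e+05, ∠ ≈ 145.00°
∠H = 88.90° − 145.00° = -56.10°

-56.1°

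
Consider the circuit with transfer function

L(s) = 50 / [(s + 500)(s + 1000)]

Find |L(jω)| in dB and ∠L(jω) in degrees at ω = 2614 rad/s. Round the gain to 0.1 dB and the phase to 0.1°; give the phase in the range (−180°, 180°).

At s = jω = j2614:
pole (s+500): 500 + j2614 → |·| = √(500²+2614²) = √7082996 ≈ 2661.4, ∠ = arctan(2614/500) ≈ 79.17°
pole (s+1000): 1000 + j2614 → |·| = √(1000²+2614²) = √7832996 ≈ 2798.7, ∠ = arctan(2614/1000) ≈ 69.07°
|L| = 50 / 7.4485e+06 ≈ 6.7128e-06
Gain = 20 log₁₀(6.7128e-06) ≈ -103.46 dB
∠L = 0.00° − 148.24° = -148.24°

-103.5 dB, -148.2°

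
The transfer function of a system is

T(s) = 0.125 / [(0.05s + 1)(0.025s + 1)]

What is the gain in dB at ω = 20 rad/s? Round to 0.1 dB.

At ω = 20 rad/s:
pole (1 + j20·0.05) = 1 + j1 → |·| ≈ 1.4142, ∠ ≈ 45.00°
pole (1 + j20·0.025) = 1 + j0.5 → |·| ≈ 1.118, ∠ ≈ 26.57°
|T| = 0.125 · 1 / (1.4142 · 1.118) ≈ 0.07906
Gain = 20 log₁₀(0.07906) ≈ -22.04 dB

-22.0 dB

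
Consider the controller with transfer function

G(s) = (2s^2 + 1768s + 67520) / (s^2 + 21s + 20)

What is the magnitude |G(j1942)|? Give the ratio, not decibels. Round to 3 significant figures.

Substitute s = j1942:
Numerator: 2(j1942)^2 + 1768(j1942) + 67520 = -7475208 + j3433456
Denominator: (j1942)^2 + 21(j1942) + 20 = -3771344 + j40782
|N| = √(7475208² + 3433456²) ≈ 8.226e+06, ∠N ≈ 155.33°
|D| = √(3771344² + 40782²) ≈ 3.7716e+06, ∠D ≈ 179.38°
|G| = 8.226e+06 / 3.7716e+06 ≈ 2.181

2.18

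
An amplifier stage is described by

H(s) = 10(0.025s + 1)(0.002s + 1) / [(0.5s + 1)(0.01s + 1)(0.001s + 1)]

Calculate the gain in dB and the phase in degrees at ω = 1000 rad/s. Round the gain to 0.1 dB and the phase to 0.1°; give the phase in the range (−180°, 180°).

-22.1 dB, -68.0°

At ω = 1000 rad/s:
zero (1 + j1000·0.025) = 1 + j25 → |·| ≈ 25.02, ∠ ≈ 87.71°
zero (1 + j1000·0.002) = 1 + j2 → |·| ≈ 2.2361, ∠ ≈ 63.43°
pole (1 + j1000·0.5) = 1 + j500 → |·| ≈ 500, ∠ ≈ 89.89°
pole (1 + j1000·0.01) = 1 + j10 → |·| ≈ 10.05, ∠ ≈ 84.29°
pole (1 + j1000·0.001) = 1 + j1 → |·| ≈ 1.4142, ∠ ≈ 45.00°
|H| = 10 · 25.02 · 2.2361 / (500 · 10.05 · 1.4142) ≈ 0.078728
Gain = 20 log₁₀(0.078728) ≈ -22.08 dB
∠H = (87.71° + 63.43°) − (89.89° + 84.29° + 45.00°) = -68.04°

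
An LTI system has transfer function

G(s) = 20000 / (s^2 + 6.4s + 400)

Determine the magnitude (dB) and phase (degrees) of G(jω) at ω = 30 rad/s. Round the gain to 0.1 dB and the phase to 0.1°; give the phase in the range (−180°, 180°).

31.4 dB, -159.0°

At s = jω = j30:
quadratic: (j30)² + 6.4·j30 + 400 = -500 + j192 → |·| ≈ 535.6, ∠ ≈ 158.99°
|G| = 20000 / 535.6 ≈ 37.341
Gain = 20 log₁₀(37.341) ≈ 31.44 dB
∠G = 0.00° − 158.99° = -158.99°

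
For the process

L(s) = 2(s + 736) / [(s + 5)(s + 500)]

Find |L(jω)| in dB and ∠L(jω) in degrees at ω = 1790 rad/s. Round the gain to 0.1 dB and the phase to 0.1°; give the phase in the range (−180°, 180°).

-58.7 dB, -96.6°

At s = jω = j1790:
zero (s+736): 736 + j1790 → |·| = √(736²+1790²) = √3745796 ≈ 1935.4, ∠ = arctan(1790/736) ≈ 67.65°
pole (s+5): 5 + j1790 → |·| = √(5²+1790²) = √3204125 ≈ 1790, ∠ = arctan(1790/5) ≈ 89.84°
pole (s+500): 500 + j1790 → |·| = √(500²+1790²) = √3454100 ≈ 1858.5, ∠ = arctan(1790/500) ≈ 74.39°
|L| = 2 · 1935.4 / 3.3267e+06 ≈ 0.0011636
Gain = 20 log₁₀(0.0011636) ≈ -58.68 dB
∠L = 67.65° − 164.23° = -96.58°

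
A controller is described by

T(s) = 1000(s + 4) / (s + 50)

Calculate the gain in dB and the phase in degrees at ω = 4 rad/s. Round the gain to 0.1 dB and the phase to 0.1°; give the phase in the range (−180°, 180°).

41.0 dB, 40.4°

At s = jω = j4:
zero (s+4): 4 + j4 → |·| = √(4²+4²) = √32 ≈ 5.6569, ∠ = arctan(4/4) ≈ 45.00°
pole (s+50): 50 + j4 → |·| = √(50²+4²) = √2516 ≈ 50.16, ∠ = arctan(4/50) ≈ 4.57°
|T| = 1000 · 5.6569 / 50.16 ≈ 112.78
Gain = 20 log₁₀(112.78) ≈ 41.04 dB
∠T = 45.00° − 4.57° = 40.43°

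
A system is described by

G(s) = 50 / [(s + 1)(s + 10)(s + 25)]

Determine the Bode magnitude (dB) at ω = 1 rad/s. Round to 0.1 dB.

At s = jω = j1:
pole (s+1): 1 + j1 → |·| = √(1²+1²) = √2 ≈ 1.4142, ∠ = arctan(1/1) ≈ 45.00°
pole (s+10): 10 + j1 → |·| = √(10²+1²) = √101 ≈ 10.05, ∠ = arctan(1/10) ≈ 5.71°
pole (s+25): 25 + j1 → |·| = √(25²+1²) = √626 ≈ 25.02, ∠ = arctan(1/25) ≈ 2.29°
|G| = 50 / 355.6 ≈ 0.14061
Gain = 20 log₁₀(0.14061) ≈ -17.04 dB

-17.0 dB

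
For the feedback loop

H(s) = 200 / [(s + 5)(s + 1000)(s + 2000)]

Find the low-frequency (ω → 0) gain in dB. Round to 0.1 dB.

-94.0 dB

H(0) = 200 / (5·1000·2000) = 2e-05
20 log₁₀(2e-05) ≈ -93.98 dB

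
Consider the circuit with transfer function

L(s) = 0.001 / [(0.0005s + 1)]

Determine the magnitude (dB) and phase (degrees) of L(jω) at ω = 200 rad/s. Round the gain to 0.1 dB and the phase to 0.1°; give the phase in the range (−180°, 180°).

At ω = 200 rad/s:
pole (1 + j200·0.0005) = 1 + j0.1 → |·| ≈ 1.005, ∠ ≈ 5.71°
|L| = 0.001 · 1 / (1.005) ≈ 0.00099502
Gain = 20 log₁₀(0.00099502) ≈ -60.04 dB
∠L = (0°) − (5.71°) = -5.71°

-60.0 dB, -5.7°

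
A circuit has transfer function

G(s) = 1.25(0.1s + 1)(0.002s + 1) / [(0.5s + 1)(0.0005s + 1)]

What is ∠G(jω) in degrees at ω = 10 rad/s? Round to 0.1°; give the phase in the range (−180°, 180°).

-32.8°

At ω = 10 rad/s:
zero (1 + j10·0.1) = 1 + j1 → |·| ≈ 1.4142, ∠ ≈ 45.00°
zero (1 + j10·0.002) = 1 + j0.02 → |·| ≈ 1.0002, ∠ ≈ 1.15°
pole (1 + j10·0.5) = 1 + j5 → |·| ≈ 5.099, ∠ ≈ 78.69°
pole (1 + j10·0.0005) = 1 + j0.005 → |·| ≈ 1, ∠ ≈ 0.29°
∠G = (45.00° + 1.15°) − (78.69° + 0.29°) = -32.83°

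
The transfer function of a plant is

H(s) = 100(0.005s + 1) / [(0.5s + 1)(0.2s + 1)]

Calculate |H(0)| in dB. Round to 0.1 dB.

H(0) = 100 · 1 / 1 = 100
20 log₁₀(100) ≈ 40.00 dB

40.0 dB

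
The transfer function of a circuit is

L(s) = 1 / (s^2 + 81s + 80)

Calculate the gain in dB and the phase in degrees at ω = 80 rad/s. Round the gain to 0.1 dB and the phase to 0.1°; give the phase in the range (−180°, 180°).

-79.1 dB, -134.3°

Substitute s = j80:
Numerator: 1 = 1 + j0
Denominator: (j80)^2 + 81(j80) + 80 = -6320 + j6480
|N| = √(1² + 0²) ≈ 1, ∠N ≈ 0.00°
|D| = √(6320² + 6480²) ≈ 9051.7, ∠D ≈ 134.28°
|L| = 1 / 9051.7 ≈ 0.00011048
Gain = 20 log₁₀(0.00011048) ≈ -79.13 dB
∠L = 0.00° − 134.28° = -134.28°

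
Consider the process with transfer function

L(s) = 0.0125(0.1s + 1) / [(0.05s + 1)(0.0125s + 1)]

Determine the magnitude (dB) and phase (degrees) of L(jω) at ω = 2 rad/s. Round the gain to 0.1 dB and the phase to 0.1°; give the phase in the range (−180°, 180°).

At ω = 2 rad/s:
zero (1 + j2·0.1) = 1 + j0.2 → |·| ≈ 1.0198, ∠ ≈ 11.31°
pole (1 + j2·0.05) = 1 + j0.1 → |·| ≈ 1.005, ∠ ≈ 5.71°
pole (1 + j2·0.0125) = 1 + j0.025 → |·| ≈ 1.0003, ∠ ≈ 1.43°
|L| = 0.0125 · 1.0198 / (1.005 · 1.0003) ≈ 0.01268
Gain = 20 log₁₀(0.01268) ≈ -37.94 dB
∠L = (11.31°) − (5.71° + 1.43°) = 4.17°

-37.9 dB, 4.2°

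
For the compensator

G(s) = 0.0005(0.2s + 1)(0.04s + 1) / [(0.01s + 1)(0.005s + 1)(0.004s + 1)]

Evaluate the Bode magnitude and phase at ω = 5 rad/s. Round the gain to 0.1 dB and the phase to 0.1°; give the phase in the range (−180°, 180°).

At ω = 5 rad/s:
zero (1 + j5·0.2) = 1 + j1 → |·| ≈ 1.4142, ∠ ≈ 45.00°
zero (1 + j5·0.04) = 1 + j0.2 → |·| ≈ 1.0198, ∠ ≈ 11.31°
pole (1 + j5·0.01) = 1 + j0.05 → |·| ≈ 1.0012, ∠ ≈ 2.86°
pole (1 + j5·0.005) = 1 + j0.025 → |·| ≈ 1.0003, ∠ ≈ 1.43°
pole (1 + j5·0.004) = 1 + j0.02 → |·| ≈ 1.0002, ∠ ≈ 1.15°
|G| = 0.0005 · 1.4142 · 1.0198 / (1.0012 · 1.0003 · 1.0002) ≈ 0.00071988
Gain = 20 log₁₀(0.00071988) ≈ -62.85 dB
∠G = (45.00° + 11.31°) − (2.86° + 1.43° + 1.15°) = 50.87°

-62.9 dB, 50.9°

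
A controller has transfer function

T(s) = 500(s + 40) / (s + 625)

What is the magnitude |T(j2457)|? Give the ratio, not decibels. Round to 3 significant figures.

At s = jω = j2457:
zero (s+40): 40 + j2457 → |·| = √(40²+2457²) = √6038449 ≈ 2457.3, ∠ = arctan(2457/40) ≈ 89.07°
pole (s+625): 625 + j2457 → |·| = √(625²+2457²) = √6427474 ≈ 2535.2, ∠ = arctan(2457/625) ≈ 75.73°
|T| = 500 · 2457.3 / 2535.2 ≈ 484.64

485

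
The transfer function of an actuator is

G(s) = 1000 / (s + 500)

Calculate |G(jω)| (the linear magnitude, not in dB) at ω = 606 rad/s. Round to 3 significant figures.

1.27

At s = jω = j606:
pole (s+500): 500 + j606 → |·| = √(500²+606²) = √617236 ≈ 785.64, ∠ = arctan(606/500) ≈ 50.47°
|G| = 1000 / 785.64 ≈ 1.2728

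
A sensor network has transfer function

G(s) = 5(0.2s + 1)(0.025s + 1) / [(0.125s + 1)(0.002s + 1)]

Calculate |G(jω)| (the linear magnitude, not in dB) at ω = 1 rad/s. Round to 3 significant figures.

At ω = 1 rad/s:
zero (1 + j1·0.2) = 1 + j0.2 → |·| ≈ 1.0198, ∠ ≈ 11.31°
zero (1 + j1·0.025) = 1 + j0.025 → |·| ≈ 1.0003, ∠ ≈ 1.43°
pole (1 + j1·0.125) = 1 + j0.125 → |·| ≈ 1.0078, ∠ ≈ 7.13°
pole (1 + j1·0.002) = 1 + j0.002 → |·| ≈ 1, ∠ ≈ 0.11°
|G| = 5 · 1.0198 · 1.0003 / (1.0078 · 1) ≈ 5.0611

5.06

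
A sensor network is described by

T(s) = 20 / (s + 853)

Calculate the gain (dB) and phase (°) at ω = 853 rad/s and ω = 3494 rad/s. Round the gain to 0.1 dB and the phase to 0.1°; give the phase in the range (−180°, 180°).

ω = 853: -35.6 dB, -45.0°; ω = 3494: -45.1 dB, -76.3°

At s = jω = j853:
pole (s+853): 853 + j853 → |·| = √(853²+853²) = √1455218 ≈ 1206.3, ∠ = arctan(853/853) ≈ 45.00°
|T| = 20 / 1206.3 ≈ 0.01658
Gain = 20 log₁₀(0.01658) ≈ -35.61 dB
∠T = 0.00° − 45.00° = -45.00°

At s = jω = j3494:
pole (s+853): 853 + j3494 → |·| = √(853²+3494²) = √12935645 ≈ 3596.6, ∠ = arctan(3494/853) ≈ 76.28°
|T| = 20 / 3596.6 ≈ 0.0055608
Gain = 20 log₁₀(0.0055608) ≈ -45.10 dB
∠T = 0.00° − 76.28° = -76.28°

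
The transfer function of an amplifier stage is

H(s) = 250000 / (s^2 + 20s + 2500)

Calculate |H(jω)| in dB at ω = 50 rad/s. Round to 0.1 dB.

At s = jω = j50:
quadratic: (j50)² + 20·j50 + 2500 = 0 + j1000 → |·| ≈ 1000, ∠ ≈ 90.00°
|H| = 250000 / 1000 ≈ 250
Gain = 20 log₁₀(250) ≈ 47.96 dB

48.0 dB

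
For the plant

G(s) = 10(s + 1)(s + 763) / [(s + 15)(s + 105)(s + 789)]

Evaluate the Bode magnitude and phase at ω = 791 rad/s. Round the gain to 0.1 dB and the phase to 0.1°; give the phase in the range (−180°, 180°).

-38.2 dB, -80.5°

At s = jω = j791:
zero (s+1): 1 + j791 → |·| = √(1²+791²) = √625682 ≈ 791, ∠ = arctan(791/1) ≈ 89.93°
zero (s+763): 763 + j791 → |·| = √(763²+791²) = √1207850 ≈ 1099, ∠ = arctan(791/763) ≈ 46.03°
pole (s+15): 15 + j791 → |·| = √(15²+791²) = √625906 ≈ 791.14, ∠ = arctan(791/15) ≈ 88.91°
pole (s+105): 105 + j791 → |·| = √(105²+791²) = √636706 ≈ 797.94, ∠ = arctan(791/105) ≈ 82.44°
pole (s+789): 789 + j791 → |·| = √(789²+791²) = √1248202 ≈ 1117.2, ∠ = arctan(791/789) ≈ 45.07°
|G| = 10 · 8.6931e+05 / 7.0527e+08 ≈ 0.012326
Gain = 20 log₁₀(0.012326) ≈ -38.18 dB
∠G = 135.96° − 216.42° = -80.46°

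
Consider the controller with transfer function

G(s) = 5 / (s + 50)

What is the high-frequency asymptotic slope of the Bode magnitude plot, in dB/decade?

-20 dB/decade

Each pole contributes −20 dB/decade at high frequency; each zero contributes +20 dB/decade.
Net: 0 zero(s) − 1 pole(s) → -20 dB/decade.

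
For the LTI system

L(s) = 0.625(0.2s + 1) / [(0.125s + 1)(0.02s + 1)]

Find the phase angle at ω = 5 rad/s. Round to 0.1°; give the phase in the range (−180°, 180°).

At ω = 5 rad/s:
zero (1 + j5·0.2) = 1 + j1 → |·| ≈ 1.4142, ∠ ≈ 45.00°
pole (1 + j5·0.125) = 1 + j0.625 → |·| ≈ 1.1792, ∠ ≈ 32.01°
pole (1 + j5·0.02) = 1 + j0.1 → |·| ≈ 1.005, ∠ ≈ 5.71°
∠L = (45.00°) − (32.01° + 5.71°) = 7.28°

7.3°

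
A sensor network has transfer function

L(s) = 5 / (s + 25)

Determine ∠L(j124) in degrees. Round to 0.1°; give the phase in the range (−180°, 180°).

Substitute s = j124:
Numerator: 5 = 5 + j0
Denominator: (j124) + 25 = 25 + j124
|N| = √(5² + 0²) ≈ 5, ∠N ≈ 0.00°
|D| = √(25² + 124²) ≈ 126.5, ∠D ≈ 78.60°
∠L = 0.00° − 78.60° = -78.60°

-78.6°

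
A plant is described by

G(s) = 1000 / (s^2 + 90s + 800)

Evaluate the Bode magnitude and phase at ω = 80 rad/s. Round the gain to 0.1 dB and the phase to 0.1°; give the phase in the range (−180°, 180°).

Substitute s = j80:
Numerator: 1000 = 1000 + j0
Denominator: (j80)^2 + 90(j80) + 800 = -5600 + j7200
|N| = √(1000² + 0²) ≈ 1000, ∠N ≈ 0.00°
|D| = √(5600² + 7200²) ≈ 9121.4, ∠D ≈ 127.87°
|G| = 1000 / 9121.4 ≈ 0.10963
Gain = 20 log₁₀(0.10963) ≈ -19.20 dB
∠G = 0.00° − 127.87° = -127.87°

-19.2 dB, -127.9°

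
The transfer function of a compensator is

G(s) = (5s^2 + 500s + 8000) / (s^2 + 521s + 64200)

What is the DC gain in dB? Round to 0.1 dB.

-18.1 dB

G(0) = 8000 / 64200 ≈ 0.12461
20 log₁₀(0.12461) ≈ -18.09 dB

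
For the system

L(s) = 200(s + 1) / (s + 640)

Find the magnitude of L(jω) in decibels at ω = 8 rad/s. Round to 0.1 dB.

8.0 dB

At s = jω = j8:
zero (s+1): 1 + j8 → |·| = √(1²+8²) = √65 ≈ 8.0623, ∠ = arctan(8/1) ≈ 82.87°
pole (s+640): 640 + j8 → |·| = √(640²+8²) = √409664 ≈ 640.05, ∠ = arctan(8/640) ≈ 0.72°
|L| = 200 · 8.0623 / 640.05 ≈ 2.5193
Gain = 20 log₁₀(2.5193) ≈ 8.03 dB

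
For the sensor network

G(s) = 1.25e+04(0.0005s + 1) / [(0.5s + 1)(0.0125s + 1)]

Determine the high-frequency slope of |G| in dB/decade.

-20 dB/decade

Each pole contributes −20 dB/decade at high frequency; each zero contributes +20 dB/decade.
Net: 1 zero(s) − 2 pole(s) → -20 dB/decade.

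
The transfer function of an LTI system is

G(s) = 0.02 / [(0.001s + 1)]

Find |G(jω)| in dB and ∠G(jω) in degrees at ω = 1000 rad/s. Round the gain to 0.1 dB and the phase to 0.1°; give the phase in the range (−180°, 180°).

At ω = 1000 rad/s:
pole (1 + j1000·0.001) = 1 + j1 → |·| ≈ 1.4142, ∠ ≈ 45.00°
|G| = 0.02 · 1 / (1.4142) ≈ 0.014142
Gain = 20 log₁₀(0.014142) ≈ -36.99 dB
∠G = (0°) − (45.00°) = -45.00°

-37.0 dB, -45.0°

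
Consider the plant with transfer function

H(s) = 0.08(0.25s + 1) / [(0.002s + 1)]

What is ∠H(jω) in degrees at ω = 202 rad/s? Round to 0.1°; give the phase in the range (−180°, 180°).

At ω = 202 rad/s:
zero (1 + j202·0.25) = 1 + j50.5 → |·| ≈ 50.51, ∠ ≈ 88.87°
pole (1 + j202·0.002) = 1 + j0.404 → |·| ≈ 1.0785, ∠ ≈ 22.00°
∠H = (88.87°) − (22.00°) = 66.87°

66.9°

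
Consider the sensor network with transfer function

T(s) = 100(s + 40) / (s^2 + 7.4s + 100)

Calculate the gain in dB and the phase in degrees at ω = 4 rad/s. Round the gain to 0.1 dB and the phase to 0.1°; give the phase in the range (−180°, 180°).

At s = jω = j4:
zero (s+40): 40 + j4 → |·| = √(40²+4²) = √1616 ≈ 40.2, ∠ = arctan(4/40) ≈ 5.71°
quadratic: (j4)² + 7.4·j4 + 100 = 84 + j29.6 → |·| ≈ 89.063, ∠ ≈ 19.41°
|T| = 100 · 40.2 / 89.063 ≈ 45.137
Gain = 20 log₁₀(45.137) ≈ 33.09 dB
∠T = 5.71° − 19.41° = -13.70°

33.1 dB, -13.7°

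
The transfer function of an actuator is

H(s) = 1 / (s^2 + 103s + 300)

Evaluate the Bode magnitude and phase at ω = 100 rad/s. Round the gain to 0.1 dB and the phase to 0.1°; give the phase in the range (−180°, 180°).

Substitute s = j100:
Numerator: 1 = 1 + j0
Denominator: (j100)^2 + 103(j100) + 300 = -9700 + j10300
|N| = √(1² + 0²) ≈ 1, ∠N ≈ 0.00°
|D| = √(9700² + 10300²) ≈ 14148, ∠D ≈ 133.28°
|H| = 1 / 14148 ≈ 7.0681e-05
Gain = 20 log₁₀(7.0681e-05) ≈ -83.01 dB
∠H = 0.00° − 133.28° = -133.28°

-83.0 dB, -133.3°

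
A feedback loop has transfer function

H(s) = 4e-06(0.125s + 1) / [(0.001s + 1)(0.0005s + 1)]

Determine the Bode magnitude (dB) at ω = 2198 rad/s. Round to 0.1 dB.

At ω = 2198 rad/s:
zero (1 + j2198·0.125) = 1 + j274.75 → |·| ≈ 274.75, ∠ ≈ 89.79°
pole (1 + j2198·0.001) = 1 + j2.198 → |·| ≈ 2.4148, ∠ ≈ 65.54°
pole (1 + j2198·0.0005) = 1 + j1.099 → |·| ≈ 1.4859, ∠ ≈ 47.70°
|H| = 4e-06 · 274.75 / (2.4148 · 1.4859) ≈ 0.00030629
Gain = 20 log₁₀(0.00030629) ≈ -70.28 dB

-70.3 dB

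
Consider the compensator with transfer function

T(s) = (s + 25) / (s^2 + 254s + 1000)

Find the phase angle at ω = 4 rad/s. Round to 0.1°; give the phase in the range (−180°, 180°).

Substitute s = j4:
Numerator: (j4) + 25 = 25 + j4
Denominator: (j4)^2 + 254(j4) + 1000 = 984 + j1016
|N| = √(25² + 4²) ≈ 25.318, ∠N ≈ 9.09°
|D| = √(984² + 1016²) ≈ 1414.4, ∠D ≈ 45.92°
∠T = 9.09° − 45.92° = -36.83°

-36.8°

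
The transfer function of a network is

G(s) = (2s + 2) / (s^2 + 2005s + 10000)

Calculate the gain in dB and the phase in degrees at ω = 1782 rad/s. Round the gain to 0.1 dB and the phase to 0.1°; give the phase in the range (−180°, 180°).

Substitute s = j1782:
Numerator: 2(j1782) + 2 = 2 + j3564
Denominator: (j1782)^2 + 2005(j1782) + 10000 = -3165524 + j3572910
|N| = √(2² + 3564²) ≈ 3564, ∠N ≈ 89.97°
|D| = √(3165524² + 3572910²) ≈ 4.7735e+06, ∠D ≈ 131.54°
|G| = 3564 / 4.7735e+06 ≈ 0.00074662
Gain = 20 log₁₀(0.00074662) ≈ -62.54 dB
∠G = 89.97° − 131.54° = -41.57°

-62.5 dB, -41.6°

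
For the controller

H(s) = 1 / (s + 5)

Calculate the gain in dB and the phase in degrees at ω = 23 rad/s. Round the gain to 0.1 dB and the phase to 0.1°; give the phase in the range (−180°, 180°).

-27.4 dB, -77.7°

At s = jω = j23:
pole (s+5): 5 + j23 → |·| = √(5²+23²) = √554 ≈ 23.537, ∠ = arctan(23/5) ≈ 77.74°
|H| = 1 / 23.537 ≈ 0.042486
Gain = 20 log₁₀(0.042486) ≈ -27.44 dB
∠H = 0.00° − 77.74° = -77.74°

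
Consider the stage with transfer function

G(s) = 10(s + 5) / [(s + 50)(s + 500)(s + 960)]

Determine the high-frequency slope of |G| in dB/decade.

-40 dB/decade

Each pole contributes −20 dB/decade at high frequency; each zero contributes +20 dB/decade.
Net: 1 zero(s) − 3 pole(s) → -40 dB/decade.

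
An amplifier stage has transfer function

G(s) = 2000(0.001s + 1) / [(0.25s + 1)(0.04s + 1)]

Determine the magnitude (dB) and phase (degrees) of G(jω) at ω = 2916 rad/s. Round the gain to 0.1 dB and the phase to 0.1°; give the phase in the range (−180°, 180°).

At ω = 2916 rad/s:
zero (1 + j2916·0.001) = 1 + j2.916 → |·| ≈ 3.0827, ∠ ≈ 71.07°
pole (1 + j2916·0.25) = 1 + j729 → |·| ≈ 729, ∠ ≈ 89.92°
pole (1 + j2916·0.04) = 1 + j116.64 → |·| ≈ 116.64, ∠ ≈ 89.51°
|G| = 2000 · 3.0827 / (729 · 116.64) ≈ 0.072508
Gain = 20 log₁₀(0.072508) ≈ -22.79 dB
∠G = (71.07°) − (89.92° + 89.51°) = -108.36°

-22.8 dB, -108.4°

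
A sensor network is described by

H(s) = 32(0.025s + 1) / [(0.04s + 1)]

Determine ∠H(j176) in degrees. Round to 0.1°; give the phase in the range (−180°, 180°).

-4.7°

At ω = 176 rad/s:
zero (1 + j176·0.025) = 1 + j4.4 → |·| ≈ 4.5122, ∠ ≈ 77.20°
pole (1 + j176·0.04) = 1 + j7.04 → |·| ≈ 7.1107, ∠ ≈ 81.92°
∠H = (77.20°) − (81.92°) = -4.72°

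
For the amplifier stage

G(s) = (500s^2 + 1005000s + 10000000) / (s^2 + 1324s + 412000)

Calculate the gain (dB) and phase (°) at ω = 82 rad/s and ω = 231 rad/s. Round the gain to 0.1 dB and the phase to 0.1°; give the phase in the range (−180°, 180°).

ω = 82: 45.9 dB, 70.4°; ω = 231: 53.9 dB, 53.7°

Substitute s = j82:
Numerator: 500(j82)^2 + 1005000(j82) + 10000000 = 6638000 + j82410000
Denominator: (j82)^2 + 1324(j82) + 412000 = 405276 + j108568
|N| = √(6638000² + 82410000²) ≈ 8.2677e+07, ∠N ≈ 85.39°
|D| = √(405276² + 108568²) ≈ 4.1957e+05, ∠D ≈ 15.00°
|G| = 8.2677e+07 / 4.1957e+05 ≈ 197.05
Gain = 20 log₁₀(197.05) ≈ 45.89 dB
∠G = 85.39° − 15.00° = 70.39°

Substitute s = j231:
Numerator: 500(j231)^2 + 1005000(j231) + 10000000 = -16680500 + j232155000
Denominator: (j231)^2 + 1324(j231) + 412000 = 358639 + j305844
|N| = √(16680500² + 232155000²) ≈ 2.3275e+08, ∠N ≈ 94.11°
|D| = √(358639² + 305844²) ≈ 4.7134e+05, ∠D ≈ 40.46°
|G| = 2.3275e+08 / 4.7134e+05 ≈ 493.8
Gain = 20 log₁₀(493.8) ≈ 53.87 dB
∠G = 94.11° − 40.46° = 53.65°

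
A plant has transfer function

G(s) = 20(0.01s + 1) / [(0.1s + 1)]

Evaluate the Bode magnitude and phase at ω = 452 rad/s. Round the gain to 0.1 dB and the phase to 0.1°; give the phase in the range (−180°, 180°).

At ω = 452 rad/s:
zero (1 + j452·0.01) = 1 + j4.52 → |·| ≈ 4.6293, ∠ ≈ 77.52°
pole (1 + j452·0.1) = 1 + j45.2 → |·| ≈ 45.211, ∠ ≈ 88.73°
|G| = 20 · 4.6293 / (45.211) ≈ 2.0479
Gain = 20 log₁₀(2.0479) ≈ 6.23 dB
∠G = (77.52°) − (88.73°) = -11.21°

6.2 dB, -11.2°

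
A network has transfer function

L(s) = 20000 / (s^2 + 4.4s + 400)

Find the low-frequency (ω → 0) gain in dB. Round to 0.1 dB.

L(0) = 20000 / 400 = 50
20 log₁₀(50) ≈ 33.98 dB

34.0 dB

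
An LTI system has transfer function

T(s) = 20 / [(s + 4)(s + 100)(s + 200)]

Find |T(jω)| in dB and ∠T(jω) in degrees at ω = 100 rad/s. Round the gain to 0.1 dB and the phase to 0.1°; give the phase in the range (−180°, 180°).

-104.0 dB, -159.3°

At s = jω = j100:
pole (s+4): 4 + j100 → |·| = √(4²+100²) = √10016 ≈ 100.08, ∠ = arctan(100/4) ≈ 87.71°
pole (s+100): 100 + j100 → |·| = √(100²+100²) = √20000 ≈ 141.42, ∠ = arctan(100/100) ≈ 45.00°
pole (s+200): 200 + j100 → |·| = √(200²+100²) = √50000 ≈ 223.61, ∠ = arctan(100/200) ≈ 26.57°
|T| = 20 / 3.1648e+06 ≈ 6.3195e-06
Gain = 20 log₁₀(6.3195e-06) ≈ -103.99 dB
∠T = 0.00° − 159.28° = -159.28°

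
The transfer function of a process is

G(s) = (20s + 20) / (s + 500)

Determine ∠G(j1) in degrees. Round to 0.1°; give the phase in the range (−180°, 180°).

Substitute s = j1:
Numerator: 20(j1) + 20 = 20 + j20
Denominator: (j1) + 500 = 500 + j1
|N| = √(20² + 20²) ≈ 28.284, ∠N ≈ 45.00°
|D| = √(500² + 1²) ≈ 500, ∠D ≈ 0.11°
∠G = 45.00° − 0.11° = 44.89°

44.9°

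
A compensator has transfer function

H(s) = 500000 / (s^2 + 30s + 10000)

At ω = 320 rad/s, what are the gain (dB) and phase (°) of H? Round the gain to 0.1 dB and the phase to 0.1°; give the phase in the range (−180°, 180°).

14.6 dB, -174.1°

At s = jω = j320:
quadratic: (j320)² + 30·j320 + 10000 = -92400 + j9600 → |·| ≈ 92897, ∠ ≈ 174.07°
|H| = 500000 / 92897 ≈ 5.3823
Gain = 20 log₁₀(5.3823) ≈ 14.62 dB
∠H = 0.00° − 174.07° = -174.07°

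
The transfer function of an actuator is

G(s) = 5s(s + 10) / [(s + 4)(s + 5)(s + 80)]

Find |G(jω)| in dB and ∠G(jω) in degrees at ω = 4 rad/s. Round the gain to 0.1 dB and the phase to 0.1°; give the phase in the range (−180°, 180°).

-22.6 dB, 25.3°

At s = jω = j4:
zero (s+10): 10 + j4 → |·| = √(10²+4²) = √116 ≈ 10.77, ∠ = arctan(4/10) ≈ 21.80°
zero at origin: s = j4 → |·| = 4, ∠ = 90.00°
pole (s+4): 4 + j4 → |·| = √(4²+4²) = √32 ≈ 5.6569, ∠ = arctan(4/4) ≈ 45.00°
pole (s+5): 5 + j4 → |·| = √(5²+4²) = √41 ≈ 6.4031, ∠ = arctan(4/5) ≈ 38.66°
pole (s+80): 80 + j4 → |·| = √(80²+4²) = √6416 ≈ 80.1, ∠ = arctan(4/80) ≈ 2.86°
|G| = 5 · 43.08 / 2901.4 ≈ 0.07424
Gain = 20 log₁₀(0.07424) ≈ -22.59 dB
∠G = 111.80° − 86.52° = 25.28°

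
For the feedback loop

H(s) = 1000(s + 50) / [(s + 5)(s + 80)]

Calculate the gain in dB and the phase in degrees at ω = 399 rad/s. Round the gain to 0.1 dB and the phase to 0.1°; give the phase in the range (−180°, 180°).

7.9 dB, -85.1°

At s = jω = j399:
zero (s+50): 50 + j399 → |·| = √(50²+399²) = √161701 ≈ 402.12, ∠ = arctan(399/50) ≈ 82.86°
pole (s+5): 5 + j399 → |·| = √(5²+399²) = √159226 ≈ 399.03, ∠ = arctan(399/5) ≈ 89.28°
pole (s+80): 80 + j399 → |·| = √(80²+399²) = √165601 ≈ 406.94, ∠ = arctan(399/80) ≈ 78.66°
|H| = 1000 · 402.12 / 1.6238e+05 ≈ 2.4764
Gain = 20 log₁₀(2.4764) ≈ 7.88 dB
∠H = 82.86° − 167.94° = -85.08°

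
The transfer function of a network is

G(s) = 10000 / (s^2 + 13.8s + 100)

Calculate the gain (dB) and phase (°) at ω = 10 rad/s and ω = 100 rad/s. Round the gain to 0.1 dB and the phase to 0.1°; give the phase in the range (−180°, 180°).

ω = 10: 37.2 dB, -90.0°; ω = 100: 0.0 dB, -172.1°

At s = jω = j10:
quadratic: (j10)² + 13.8·j10 + 100 = 0 + j138 → |·| ≈ 138, ∠ ≈ 90.00°
|G| = 10000 / 138 ≈ 72.464
Gain = 20 log₁₀(72.464) ≈ 37.20 dB
∠G = 0.00° − 90.00° = -90.00°

At s = jω = j100:
quadratic: (j100)² + 13.8·j100 + 100 = -9900 + j1380 → |·| ≈ 9995.7, ∠ ≈ 172.06°
|G| = 10000 / 9995.7 ≈ 1.0004
Gain = 20 log₁₀(1.0004) ≈ 0.00 dB
∠G = 0.00° − 172.06° = -172.06°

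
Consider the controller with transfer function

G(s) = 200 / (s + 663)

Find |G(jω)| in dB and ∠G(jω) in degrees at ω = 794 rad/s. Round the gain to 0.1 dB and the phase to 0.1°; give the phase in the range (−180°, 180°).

At s = jω = j794:
pole (s+663): 663 + j794 → |·| = √(663²+794²) = √1070005 ≈ 1034.4, ∠ = arctan(794/663) ≈ 50.14°
|G| = 200 / 1034.4 ≈ 0.19335
Gain = 20 log₁₀(0.19335) ≈ -14.27 dB
∠G = 0.00° − 50.14° = -50.14°

-14.3 dB, -50.1°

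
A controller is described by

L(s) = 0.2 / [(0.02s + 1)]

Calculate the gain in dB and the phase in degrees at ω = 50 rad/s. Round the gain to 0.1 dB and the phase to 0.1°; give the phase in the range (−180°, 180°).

At ω = 50 rad/s:
pole (1 + j50·0.02) = 1 + j1 → |·| ≈ 1.4142, ∠ ≈ 45.00°
|L| = 0.2 · 1 / (1.4142) ≈ 0.14142
Gain = 20 log₁₀(0.14142) ≈ -16.99 dB
∠L = (0°) − (45.00°) = -45.00°

-17.0 dB, -45.0°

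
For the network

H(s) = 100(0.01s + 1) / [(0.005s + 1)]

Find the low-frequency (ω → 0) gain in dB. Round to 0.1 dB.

H(0) = 100 · 1 / 1 = 100
20 log₁₀(100) ≈ 40.00 dB

40.0 dB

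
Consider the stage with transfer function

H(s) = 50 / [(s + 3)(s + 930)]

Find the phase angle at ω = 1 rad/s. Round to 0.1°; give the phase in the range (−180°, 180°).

-18.5°

At s = jω = j1:
pole (s+3): 3 + j1 → |·| = √(3²+1²) = √10 ≈ 3.1623, ∠ = arctan(1/3) ≈ 18.43°
pole (s+930): 930 + j1 → |·| = √(930²+1²) = √864901 ≈ 930, ∠ = arctan(1/930) ≈ 0.06°
∠H = 0.00° − 18.49° = -18.49°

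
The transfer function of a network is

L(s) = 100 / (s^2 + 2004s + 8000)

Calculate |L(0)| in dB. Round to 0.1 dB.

-38.1 dB

L(0) = 100 / 8000 = 0.0125
20 log₁₀(0.0125) ≈ -38.06 dB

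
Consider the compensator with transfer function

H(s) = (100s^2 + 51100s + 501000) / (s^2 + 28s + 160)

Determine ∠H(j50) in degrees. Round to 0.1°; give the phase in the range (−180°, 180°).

Substitute s = j50:
Numerator: 100(j50)^2 + 51100(j50) + 501000 = 251000 + j2555000
Denominator: (j50)^2 + 28(j50) + 160 = -2340 + j1400
|N| = √(251000² + 2555000²) ≈ 2.5673e+06, ∠N ≈ 84.39°
|D| = √(2340² + 1400²) ≈ 2726.8, ∠D ≈ 149.11°
∠H = 84.39° − 149.11° = -64.72°

-64.7°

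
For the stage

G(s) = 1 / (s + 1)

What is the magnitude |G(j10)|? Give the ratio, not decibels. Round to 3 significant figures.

0.0995

Substitute s = j10:
Numerator: 1 = 1 + j0
Denominator: (j10) + 1 = 1 + j10
|N| = √(1² + 0²) ≈ 1, ∠N ≈ 0.00°
|D| = √(1² + 10²) ≈ 10.05, ∠D ≈ 84.29°
|G| = 1 / 10.05 ≈ 0.099502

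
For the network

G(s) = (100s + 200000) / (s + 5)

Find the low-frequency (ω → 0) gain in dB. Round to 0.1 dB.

92.0 dB

G(0) = 200000 / 5 = 40000
20 log₁₀(40000) ≈ 92.04 dB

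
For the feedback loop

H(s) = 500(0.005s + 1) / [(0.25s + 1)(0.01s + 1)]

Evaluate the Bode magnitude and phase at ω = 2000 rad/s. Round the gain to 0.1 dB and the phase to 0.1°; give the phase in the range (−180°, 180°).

-6.0 dB, -92.7°

At ω = 2000 rad/s:
zero (1 + j2000·0.005) = 1 + j10 → |·| ≈ 10.05, ∠ ≈ 84.29°
pole (1 + j2000·0.25) = 1 + j500 → |·| ≈ 500, ∠ ≈ 89.89°
pole (1 + j2000·0.01) = 1 + j20 → |·| ≈ 20.025, ∠ ≈ 87.14°
|H| = 500 · 10.05 / (500 · 20.025) ≈ 0.50187
Gain = 20 log₁₀(0.50187) ≈ -5.99 dB
∠H = (84.29°) − (89.89° + 87.14°) = -92.74°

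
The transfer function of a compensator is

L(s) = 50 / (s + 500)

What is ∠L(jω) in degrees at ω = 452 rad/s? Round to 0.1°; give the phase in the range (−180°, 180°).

At s = jω = j452:
pole (s+500): 500 + j452 → |·| = √(500²+452²) = √454304 ≈ 674.02, ∠ = arctan(452/500) ≈ 42.11°
∠L = 0.00° − 42.11° = -42.11°

-42.1°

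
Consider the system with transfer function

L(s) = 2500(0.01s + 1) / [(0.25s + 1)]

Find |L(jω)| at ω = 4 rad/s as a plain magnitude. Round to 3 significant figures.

At ω = 4 rad/s:
zero (1 + j4·0.01) = 1 + j0.04 → |·| ≈ 1.0008, ∠ ≈ 2.29°
pole (1 + j4·0.25) = 1 + j1 → |·| ≈ 1.4142, ∠ ≈ 45.00°
|L| = 2500 · 1.0008 / (1.4142) ≈ 1769.2

1.77e+03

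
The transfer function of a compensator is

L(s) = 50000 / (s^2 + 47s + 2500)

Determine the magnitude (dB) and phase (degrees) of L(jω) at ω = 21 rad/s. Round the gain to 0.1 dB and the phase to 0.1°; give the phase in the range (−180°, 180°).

At s = jω = j21:
quadratic: (j21)² + 47·j21 + 2500 = 2059 + j987 → |·| ≈ 2283.3, ∠ ≈ 25.61°
|L| = 50000 / 2283.3 ≈ 21.898
Gain = 20 log₁₀(21.898) ≈ 26.81 dB
∠L = 0.00° − 25.61° = -25.61°

26.8 dB, -25.6°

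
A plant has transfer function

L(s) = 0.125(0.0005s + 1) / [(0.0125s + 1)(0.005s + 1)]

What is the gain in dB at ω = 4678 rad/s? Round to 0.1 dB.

At ω = 4678 rad/s:
zero (1 + j4678·0.0005) = 1 + j2.339 → |·| ≈ 2.5438, ∠ ≈ 66.85°
pole (1 + j4678·0.0125) = 1 + j58.475 → |·| ≈ 58.484, ∠ ≈ 89.02°
pole (1 + j4678·0.005) = 1 + j23.39 → |·| ≈ 23.411, ∠ ≈ 87.55°
|L| = 0.125 · 2.5438 / (58.484 · 23.411) ≈ 0.00023224
Gain = 20 log₁₀(0.00023224) ≈ -72.68 dB

-72.7 dB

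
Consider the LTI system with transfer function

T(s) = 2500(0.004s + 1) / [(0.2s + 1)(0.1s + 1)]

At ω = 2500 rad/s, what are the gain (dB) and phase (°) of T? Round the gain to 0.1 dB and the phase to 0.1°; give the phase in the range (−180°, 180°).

At ω = 2500 rad/s:
zero (1 + j2500·0.004) = 1 + j10 → |·| ≈ 10.05, ∠ ≈ 84.29°
pole (1 + j2500·0.2) = 1 + j500 → |·| ≈ 500, ∠ ≈ 89.89°
pole (1 + j2500·0.1) = 1 + j250 → |·| ≈ 250, ∠ ≈ 89.77°
|T| = 2500 · 10.05 / (500 · 250) ≈ 0.201
Gain = 20 log₁₀(0.201) ≈ -13.94 dB
∠T = (84.29°) − (89.89° + 89.77°) = -95.37°

-13.9 dB, -95.4°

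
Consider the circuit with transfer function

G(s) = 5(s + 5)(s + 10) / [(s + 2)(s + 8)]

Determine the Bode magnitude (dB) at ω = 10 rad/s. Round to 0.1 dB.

15.6 dB

At s = jω = j10:
zero (s+5): 5 + j10 → |·| = √(5²+10²) = √125 ≈ 11.18, ∠ = arctan(10/5) ≈ 63.43°
zero (s+10): 10 + j10 → |·| = √(10²+10²) = √200 ≈ 14.142, ∠ = arctan(10/10) ≈ 45.00°
pole (s+2): 2 + j10 → |·| = √(2²+10²) = √104 ≈ 10.198, ∠ = arctan(10/2) ≈ 78.69°
pole (s+8): 8 + j10 → |·| = √(8²+10²) = √164 ≈ 12.806, ∠ = arctan(10/8) ≈ 51.34°
|G| = 5 · 158.11 / 130.6 ≈ 6.0532
Gain = 20 log₁₀(6.0532) ≈ 15.64 dB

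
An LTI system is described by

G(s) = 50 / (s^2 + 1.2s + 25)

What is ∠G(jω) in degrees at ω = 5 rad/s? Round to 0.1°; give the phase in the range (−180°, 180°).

-90.0°

At s = jω = j5:
quadratic: (j5)² + 1.2·j5 + 25 = 0 + j6 → |·| ≈ 6, ∠ ≈ 90.00°
∠G = 0.00° − 90.00° = -90.00°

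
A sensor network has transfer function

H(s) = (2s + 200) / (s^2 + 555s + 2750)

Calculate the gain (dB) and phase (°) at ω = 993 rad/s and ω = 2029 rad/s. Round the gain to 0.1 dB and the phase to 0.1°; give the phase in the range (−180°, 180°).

ω = 993: -55.0 dB, -66.5°; ω = 2029: -60.4 dB, -77.5°

Substitute s = j993:
Numerator: 2(j993) + 200 = 200 + j1986
Denominator: (j993)^2 + 555(j993) + 2750 = -983299 + j551115
|N| = √(200² + 1986²) ≈ 1996, ∠N ≈ 84.25°
|D| = √(983299² + 551115²) ≈ 1.1272e+06, ∠D ≈ 150.73°
|H| = 1996 / 1.1272e+06 ≈ 0.0017708
Gain = 20 log₁₀(0.0017708) ≈ -55.04 dB
∠H = 84.25° − 150.73° = -66.48°

Substitute s = j2029:
Numerator: 2(j2029) + 200 = 200 + j4058
Denominator: (j2029)^2 + 555(j2029) + 2750 = -4114091 + j1126095
|N| = √(200² + 4058²) ≈ 4062.9, ∠N ≈ 87.18°
|D| = √(4114091² + 1126095²) ≈ 4.2654e+06, ∠D ≈ 164.69°
|H| = 4062.9 / 4.2654e+06 ≈ 0.00095252
Gain = 20 log₁₀(0.00095252) ≈ -60.42 dB
∠H = 87.18° − 164.69° = -77.51°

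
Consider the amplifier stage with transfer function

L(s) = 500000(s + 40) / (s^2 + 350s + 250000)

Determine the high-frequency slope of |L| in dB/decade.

Each pole contributes −20 dB/decade at high frequency; each zero contributes +20 dB/decade.
Net: 1 zero(s) − 2 pole(s) → -20 dB/decade.

-20 dB/decade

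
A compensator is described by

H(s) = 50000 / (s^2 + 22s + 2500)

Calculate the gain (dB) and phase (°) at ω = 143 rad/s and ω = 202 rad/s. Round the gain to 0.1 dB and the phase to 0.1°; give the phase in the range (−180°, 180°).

ω = 143: 8.8 dB, -170.1°; ω = 202: 2.3 dB, -173.4°

At s = jω = j143:
quadratic: (j143)² + 22·j143 + 2500 = -17949 + j3146 → |·| ≈ 18223, ∠ ≈ 170.06°
|H| = 50000 / 18223 ≈ 2.7438
Gain = 20 log₁₀(2.7438) ≈ 8.77 dB
∠H = 0.00° − 170.06° = -170.06°

At s = jω = j202:
quadratic: (j202)² + 22·j202 + 2500 = -38304 + j4444 → |·| ≈ 38561, ∠ ≈ 173.38°
|H| = 50000 / 38561 ≈ 1.2966
Gain = 20 log₁₀(1.2966) ≈ 2.26 dB
∠H = 0.00° − 173.38° = -173.38°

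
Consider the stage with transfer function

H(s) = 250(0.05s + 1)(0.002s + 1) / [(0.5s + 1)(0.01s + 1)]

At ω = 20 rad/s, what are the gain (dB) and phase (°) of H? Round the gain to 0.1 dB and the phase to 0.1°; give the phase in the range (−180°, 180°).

At ω = 20 rad/s:
zero (1 + j20·0.05) = 1 + j1 → |·| ≈ 1.4142, ∠ ≈ 45.00°
zero (1 + j20·0.002) = 1 + j0.04 → |·| ≈ 1.0008, ∠ ≈ 2.29°
pole (1 + j20·0.5) = 1 + j10 → |·| ≈ 10.05, ∠ ≈ 84.29°
pole (1 + j20·0.01) = 1 + j0.2 → |·| ≈ 1.0198, ∠ ≈ 11.31°
|H| = 250 · 1.4142 · 1.0008 / (10.05 · 1.0198) ≈ 34.524
Gain = 20 log₁₀(34.524) ≈ 30.76 dB
∠H = (45.00° + 2.29°) − (84.29° + 11.31°) = -48.31°

30.8 dB, -48.3°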